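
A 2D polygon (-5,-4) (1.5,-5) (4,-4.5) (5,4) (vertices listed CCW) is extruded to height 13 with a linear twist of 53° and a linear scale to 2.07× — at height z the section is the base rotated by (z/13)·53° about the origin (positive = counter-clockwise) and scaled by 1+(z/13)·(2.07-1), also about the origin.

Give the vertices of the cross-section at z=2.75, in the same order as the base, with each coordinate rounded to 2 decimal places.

t = z/height = 2.75/13 = 0.211538
s = 1 + (scale-1)·z/height = 1 + (2.07-1)·2.75/13 = 1.226346
θ = twist·z/height = 53°·2.75/13 = 11.2115° = 0.195678 rad
cos θ = 0.980916, sin θ = 0.194432 (intermediates below are computed at full precision and shown rounded to 5 d.p.)
v1: (-5,-4) → rotate → (-4.12685,-4.89582) → ×s → (-5.06095,-6.00397) → (-5.06,-6.00)
v2: (1.5,-5) → rotate → (2.44353,-4.61293) → ×s → (2.99662,-5.65705) → (3.00,-5.66)
v3: (4,-4.5) → rotate → (4.79861,-3.63639) → ×s → (5.88475,-4.45948) → (5.88,-4.46)
v4: (5,4) → rotate → (4.12685,4.89582) → ×s → (5.06095,6.00397) → (5.06,6.00)

Cross-section at z=2.75: (-5.06,-6.00) (3.00,-5.66) (5.88,-4.46) (5.06,6.00)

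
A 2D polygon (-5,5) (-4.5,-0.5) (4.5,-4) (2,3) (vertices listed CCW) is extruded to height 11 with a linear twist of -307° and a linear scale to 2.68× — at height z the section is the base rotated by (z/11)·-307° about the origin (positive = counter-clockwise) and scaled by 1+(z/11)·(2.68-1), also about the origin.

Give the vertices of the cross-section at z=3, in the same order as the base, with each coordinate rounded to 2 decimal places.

Cross-section at z=3: (6.45,8.04) (-1.44,6.44) (-5.08,-7.16) (4.67,-2.42)

t = z/height = 3/11 = 0.272727
s = 1 + (scale-1)·z/height = 1 + (2.68-1)·3/11 = 1.458182
θ = twist·z/height = -307°·3/11 = -83.7273° = -1.461317 rad
cos θ = 0.109261, sin θ = -0.994013 (intermediates below are computed at full precision and shown rounded to 5 d.p.)
v1: (-5,5) → rotate → (4.42376,5.51637) → ×s → (6.45065,8.04387) → (6.45,8.04)
v2: (-4.5,-0.5) → rotate → (-0.98868,4.41843) → ×s → (-1.44168,6.44287) → (-1.44,6.44)
v3: (4.5,-4) → rotate → (-3.48438,-4.91010) → ×s → (-5.08086,-7.15982) → (-5.08,-7.16)
v4: (2,3) → rotate → (3.20056,-1.66024) → ×s → (4.66700,-2.42094) → (4.67,-2.42)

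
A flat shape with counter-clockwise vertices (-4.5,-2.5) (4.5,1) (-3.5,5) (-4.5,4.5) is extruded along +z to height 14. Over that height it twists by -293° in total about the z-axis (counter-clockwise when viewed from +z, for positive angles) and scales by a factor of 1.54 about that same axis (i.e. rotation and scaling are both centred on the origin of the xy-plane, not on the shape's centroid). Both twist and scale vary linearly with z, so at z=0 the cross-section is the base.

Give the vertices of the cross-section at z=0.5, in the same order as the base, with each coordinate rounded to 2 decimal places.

t = z/height = 0.5/14 = 0.0357143
s = 1 + (scale-1)·z/height = 1 + (1.54-1)·0.5/14 = 1.019286
θ = twist·z/height = -293°·0.5/14 = -10.4643° = -0.182636 rad
cos θ = 0.983368, sin θ = -0.181623 (intermediates below are computed at full precision and shown rounded to 5 d.p.)
v1: (-4.5,-2.5) → rotate → (-4.87921,-1.64112) → ×s → (-4.97331,-1.67277) → (-4.97,-1.67)
v2: (4.5,1) → rotate → (4.60678,0.16607) → ×s → (4.69563,0.16927) → (4.70,0.17)
v3: (-3.5,5) → rotate → (-2.53368,5.55252) → ×s → (-2.58254,5.65960) → (-2.58,5.66)
v4: (-4.5,4.5) → rotate → (-3.60786,5.24246) → ×s → (-3.67744,5.34356) → (-3.68,5.34)

Cross-section at z=0.5: (-4.97,-1.67) (4.70,0.17) (-2.58,5.66) (-3.68,5.34)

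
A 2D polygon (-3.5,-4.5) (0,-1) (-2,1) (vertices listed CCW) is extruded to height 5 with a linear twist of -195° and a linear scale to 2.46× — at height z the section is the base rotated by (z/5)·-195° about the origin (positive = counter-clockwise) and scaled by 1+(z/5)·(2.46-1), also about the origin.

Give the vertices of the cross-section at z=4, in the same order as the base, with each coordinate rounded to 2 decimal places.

t = z/height = 4/5 = 0.8
s = 1 + (scale-1)·z/height = 1 + (2.46-1)·4/5 = 2.168000
θ = twist·z/height = -195°·4/5 = -156.0000° = -2.722714 rad
cos θ = -0.913545, sin θ = -0.406737 (intermediates below are computed at full precision and shown rounded to 5 d.p.)
v1: (-3.5,-4.5) → rotate → (1.36709,5.53453) → ×s → (2.96386,11.99887) → (2.96,12.00)
v2: (0,-1) → rotate → (-0.40674,0.91355) → ×s → (-0.88181,1.98057) → (-0.88,1.98)
v3: (-2,1) → rotate → (2.23383,-0.10007) → ×s → (4.84294,-0.21696) → (4.84,-0.22)

Cross-section at z=4: (2.96,12.00) (-0.88,1.98) (4.84,-0.22)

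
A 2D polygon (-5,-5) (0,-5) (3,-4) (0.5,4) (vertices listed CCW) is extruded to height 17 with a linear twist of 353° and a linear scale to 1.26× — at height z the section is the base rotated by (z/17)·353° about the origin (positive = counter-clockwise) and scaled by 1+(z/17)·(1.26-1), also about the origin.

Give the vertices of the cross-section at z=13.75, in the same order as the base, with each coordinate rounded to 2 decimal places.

Cross-section at z=13.75: (-7.45,4.21) (-5.83,-1.62) (-3.69,-4.79) (4.83,0.71)

t = z/height = 13.75/17 = 0.808824
s = 1 + (scale-1)·z/height = 1 + (1.26-1)·13.75/17 = 1.210294
θ = twist·z/height = 353°·13.75/17 = 285.5147° = 4.983172 rad
cos θ = 0.267486, sin θ = -0.963562 (intermediates below are computed at full precision and shown rounded to 5 d.p.)
v1: (-5,-5) → rotate → (-6.15524,3.48038) → ×s → (-7.44965,4.21228) → (-7.45,4.21)
v2: (0,-5) → rotate → (-4.81781,-1.33743) → ×s → (-5.83097,-1.61868) → (-5.83,-1.62)
v3: (3,-4) → rotate → (-3.05179,-3.96063) → ×s → (-3.69356,-4.79353) → (-3.69,-4.79)
v4: (0.5,4) → rotate → (3.98799,0.58816) → ×s → (4.82664,0.71185) → (4.83,0.71)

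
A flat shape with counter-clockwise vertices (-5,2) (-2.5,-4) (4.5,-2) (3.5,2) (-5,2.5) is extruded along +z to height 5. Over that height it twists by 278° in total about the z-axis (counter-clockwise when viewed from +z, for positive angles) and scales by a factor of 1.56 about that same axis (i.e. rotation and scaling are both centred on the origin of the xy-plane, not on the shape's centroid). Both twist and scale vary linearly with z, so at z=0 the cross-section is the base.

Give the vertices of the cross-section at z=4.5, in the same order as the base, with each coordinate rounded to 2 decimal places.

Cross-section at z=4.5: (5.38,6.06) (-4.39,5.58) (-5.12,-5.35) (1.05,-5.97) (6.09,5.80)

t = z/height = 4.5/5 = 0.9
s = 1 + (scale-1)·z/height = 1 + (1.56-1)·4.5/5 = 1.504000
θ = twist·z/height = 278°·4.5/5 = 250.2000° = 4.366814 rad
cos θ = -0.338738, sin θ = -0.940881 (intermediates below are computed at full precision and shown rounded to 5 d.p.)
v1: (-5,2) → rotate → (3.57545,4.02693) → ×s → (5.37748,6.05650) → (5.38,6.06)
v2: (-2.5,-4) → rotate → (-2.91668,3.70715) → ×s → (-4.38668,5.57556) → (-4.39,5.58)
v3: (4.5,-2) → rotate → (-3.40608,-3.55649) → ×s → (-5.12275,-5.34896) → (-5.12,-5.35)
v4: (3.5,2) → rotate → (0.69618,-3.97056) → ×s → (1.04705,-5.97172) → (1.05,-5.97)
v5: (-5,2.5) → rotate → (4.04589,3.85756) → ×s → (6.08502,5.80177) → (6.09,5.80)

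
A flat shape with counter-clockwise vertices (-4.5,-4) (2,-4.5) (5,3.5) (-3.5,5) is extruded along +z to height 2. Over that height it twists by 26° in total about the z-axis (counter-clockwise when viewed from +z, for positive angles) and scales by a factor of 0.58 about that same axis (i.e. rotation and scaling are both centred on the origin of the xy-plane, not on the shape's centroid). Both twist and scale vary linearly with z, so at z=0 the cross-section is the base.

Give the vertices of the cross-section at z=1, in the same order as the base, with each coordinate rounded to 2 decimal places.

Cross-section at z=1: (-2.75,-3.88) (2.34,-3.11) (3.23,3.58) (-3.58,3.23)

t = z/height = 1/2 = 0.5
s = 1 + (scale-1)·z/height = 1 + (0.58-1)·1/2 = 0.790000
θ = twist·z/height = 26°·1/2 = 13.0000° = 0.226893 rad
cos θ = 0.974370, sin θ = 0.224951 (intermediates below are computed at full precision and shown rounded to 5 d.p.)
v1: (-4.5,-4) → rotate → (-3.48486,-4.90976) → ×s → (-2.75304,-3.87871) → (-2.75,-3.88)
v2: (2,-4.5) → rotate → (2.96102,-3.93476) → ×s → (2.33921,-3.10846) → (2.34,-3.11)
v3: (5,3.5) → rotate → (4.08452,4.53505) → ×s → (3.22677,3.58269) → (3.23,3.58)
v4: (-3.5,5) → rotate → (-4.53505,4.08452) → ×s → (-3.58269,3.22677) → (-3.58,3.23)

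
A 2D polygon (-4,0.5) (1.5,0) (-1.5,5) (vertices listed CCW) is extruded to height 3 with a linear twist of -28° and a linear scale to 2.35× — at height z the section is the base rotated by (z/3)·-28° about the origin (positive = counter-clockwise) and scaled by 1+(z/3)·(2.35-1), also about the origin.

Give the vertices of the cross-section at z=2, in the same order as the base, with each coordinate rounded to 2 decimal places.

Cross-section at z=2: (-6.90,3.33) (2.70,-0.91) (0.34,9.91)

t = z/height = 2/3 = 0.666667
s = 1 + (scale-1)·z/height = 1 + (2.35-1)·2/3 = 1.900000
θ = twist·z/height = -28°·2/3 = -18.6667° = -0.325795 rad
cos θ = 0.947397, sin θ = -0.320062 (intermediates below are computed at full precision and shown rounded to 5 d.p.)
v1: (-4,0.5) → rotate → (-3.62956,1.75395) → ×s → (-6.89616,3.33250) → (-6.90,3.33)
v2: (1.5,0) → rotate → (1.42109,-0.48009) → ×s → (2.70008,-0.91218) → (2.70,-0.91)
v3: (-1.5,5) → rotate → (0.17921,5.21708) → ×s → (0.34051,9.91244) → (0.34,9.91)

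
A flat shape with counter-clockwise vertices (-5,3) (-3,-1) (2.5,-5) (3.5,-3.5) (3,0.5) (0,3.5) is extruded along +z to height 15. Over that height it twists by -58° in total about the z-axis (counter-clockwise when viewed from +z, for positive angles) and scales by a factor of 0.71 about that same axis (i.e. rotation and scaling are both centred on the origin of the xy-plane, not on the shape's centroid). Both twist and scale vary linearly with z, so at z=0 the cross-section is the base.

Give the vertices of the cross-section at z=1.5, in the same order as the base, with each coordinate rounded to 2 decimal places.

Cross-section at z=1.5: (-4.54,3.39) (-3.00,-0.67) (1.92,-5.08) (3.04,-3.72) (2.95,0.19) (0.34,3.38)

t = z/height = 1.5/15 = 0.1
s = 1 + (scale-1)·z/height = 1 + (0.71-1)·1.5/15 = 0.971000
θ = twist·z/height = -58°·1.5/15 = -5.8000° = -0.101229 rad
cos θ = 0.994881, sin θ = -0.101056 (intermediates below are computed at full precision and shown rounded to 5 d.p.)
v1: (-5,3) → rotate → (-4.67123,3.48992) → ×s → (-4.53577,3.38872) → (-4.54,3.39)
v2: (-3,-1) → rotate → (-3.08570,-0.69171) → ×s → (-2.99621,-0.67165) → (-3.00,-0.67)
v3: (2.5,-5) → rotate → (1.98192,-5.22704) → ×s → (1.92444,-5.07546) → (1.92,-5.08)
v4: (3.5,-3.5) → rotate → (3.12839,-3.83578) → ×s → (3.03766,-3.72454) → (3.04,-3.72)
v5: (3,0.5) → rotate → (3.03517,0.19427) → ×s → (2.94715,0.18864) → (2.95,0.19)
v6: (0,3.5) → rotate → (0.35370,3.48208) → ×s → (0.34344,3.38110) → (0.34,3.38)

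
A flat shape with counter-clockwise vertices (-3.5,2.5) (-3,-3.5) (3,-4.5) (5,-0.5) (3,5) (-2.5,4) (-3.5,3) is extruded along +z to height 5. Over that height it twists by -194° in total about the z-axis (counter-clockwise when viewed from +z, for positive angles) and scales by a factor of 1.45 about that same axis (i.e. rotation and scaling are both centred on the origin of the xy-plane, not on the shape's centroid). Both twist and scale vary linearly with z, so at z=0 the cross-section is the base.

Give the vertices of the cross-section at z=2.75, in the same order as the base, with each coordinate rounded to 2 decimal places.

Cross-section at z=2.75: (4.24,3.29) (-3.11,4.84) (-6.45,-1.97) (-2.39,-5.80) (4.90,-5.38) (5.68,1.55) (4.84,3.11)

t = z/height = 2.75/5 = 0.55
s = 1 + (scale-1)·z/height = 1 + (1.45-1)·2.75/5 = 1.247500
θ = twist·z/height = -194°·2.75/5 = -106.7000° = -1.862266 rad
cos θ = -0.287361, sin θ = -0.957822 (intermediates below are computed at full precision and shown rounded to 5 d.p.)
v1: (-3.5,2.5) → rotate → (3.40032,2.63398) → ×s → (4.24190,3.28589) → (4.24,3.29)
v2: (-3,-3.5) → rotate → (-2.49030,3.87923) → ×s → (-3.10665,4.83934) → (-3.11,4.84)
v3: (3,-4.5) → rotate → (-5.17228,-1.58035) → ×s → (-6.45242,-1.97148) → (-6.45,-1.97)
v4: (5,-0.5) → rotate → (-1.91571,-4.64543) → ×s → (-2.38985,-5.79518) → (-2.39,-5.80)
v5: (3,5) → rotate → (3.92703,-4.31027) → ×s → (4.89897,-5.37706) → (4.90,-5.38)
v6: (-2.5,4) → rotate → (4.54969,1.24511) → ×s → (5.67574,1.55328) → (5.68,1.55)
v7: (-3.5,3) → rotate → (3.87923,2.49030) → ×s → (4.83934,3.10665) → (4.84,3.11)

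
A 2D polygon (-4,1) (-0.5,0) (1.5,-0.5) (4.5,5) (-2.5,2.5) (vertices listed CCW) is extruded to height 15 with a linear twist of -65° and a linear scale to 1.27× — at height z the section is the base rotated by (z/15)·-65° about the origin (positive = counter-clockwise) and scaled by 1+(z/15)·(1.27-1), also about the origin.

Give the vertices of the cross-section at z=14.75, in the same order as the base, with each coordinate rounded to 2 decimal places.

Cross-section at z=14.75: (-1.09,5.10) (-0.28,0.57) (0.27,-1.98) (8.19,-2.33) (1.45,4.23)

t = z/height = 14.75/15 = 0.983333
s = 1 + (scale-1)·z/height = 1 + (1.27-1)·14.75/15 = 1.265500
θ = twist·z/height = -65°·14.75/15 = -63.9167° = -1.115556 rad
cos θ = 0.439678, sin θ = -0.898156 (intermediates below are computed at full precision and shown rounded to 5 d.p.)
v1: (-4,1) → rotate → (-0.86056,4.03230) → ×s → (-1.08903,5.10288) → (-1.09,5.10)
v2: (-0.5,0) → rotate → (-0.21984,0.44908) → ×s → (-0.27821,0.56831) → (-0.28,0.57)
v3: (1.5,-0.5) → rotate → (0.21044,-1.56707) → ×s → (0.26631,-1.98313) → (0.27,-1.98)
v4: (4.5,5) → rotate → (6.46933,-1.84331) → ×s → (8.18693,-2.33271) → (8.19,-2.33)
v5: (-2.5,2.5) → rotate → (1.14619,3.34458) → ×s → (1.45051,4.23257) → (1.45,4.23)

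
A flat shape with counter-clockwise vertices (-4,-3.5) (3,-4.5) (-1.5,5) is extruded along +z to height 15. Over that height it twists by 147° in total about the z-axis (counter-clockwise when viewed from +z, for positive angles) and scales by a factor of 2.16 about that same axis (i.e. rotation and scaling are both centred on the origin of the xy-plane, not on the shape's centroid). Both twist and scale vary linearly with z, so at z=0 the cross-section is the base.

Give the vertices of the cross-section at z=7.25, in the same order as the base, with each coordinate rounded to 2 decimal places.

t = z/height = 7.25/15 = 0.483333
s = 1 + (scale-1)·z/height = 1 + (2.16-1)·7.25/15 = 1.560667
θ = twist·z/height = 147°·7.25/15 = 71.0500° = 1.240056 rad
cos θ = 0.324743, sin θ = 0.945802 (intermediates below are computed at full precision and shown rounded to 5 d.p.)
v1: (-4,-3.5) → rotate → (2.01134,-4.91981) → ×s → (3.13903,-7.67818) → (3.14,-7.68)
v2: (3,-4.5) → rotate → (5.23034,1.37606) → ×s → (8.16282,2.14758) → (8.16,2.15)
v3: (-1.5,5) → rotate → (-5.21613,0.20501) → ×s → (-8.14063,0.31995) → (-8.14,0.32)

Cross-section at z=7.25: (3.14,-7.68) (8.16,2.15) (-8.14,0.32)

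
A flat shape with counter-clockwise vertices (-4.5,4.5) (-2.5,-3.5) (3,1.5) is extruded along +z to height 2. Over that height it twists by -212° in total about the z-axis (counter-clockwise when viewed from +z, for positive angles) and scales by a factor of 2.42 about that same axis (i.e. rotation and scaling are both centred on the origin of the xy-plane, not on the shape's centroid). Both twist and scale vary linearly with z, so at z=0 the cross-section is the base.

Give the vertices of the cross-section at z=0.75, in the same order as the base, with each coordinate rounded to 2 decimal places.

Cross-section at z=0.75: (5.52,8.04) (-5.97,2.79) (3.10,-4.10)

t = z/height = 0.75/2 = 0.375
s = 1 + (scale-1)·z/height = 1 + (2.42-1)·0.75/2 = 1.532500
θ = twist·z/height = -212°·0.75/2 = -79.5000° = -1.387537 rad
cos θ = 0.182236, sin θ = -0.983255 (intermediates below are computed at full precision and shown rounded to 5 d.p.)
v1: (-4.5,4.5) → rotate → (3.60459,5.24471) → ×s → (5.52403,8.03751) → (5.52,8.04)
v2: (-2.5,-3.5) → rotate → (-3.89698,1.82031) → ×s → (-5.97212,2.78963) → (-5.97,2.79)
v3: (3,1.5) → rotate → (2.02159,-2.67641) → ×s → (3.09809,-4.10160) → (3.10,-4.10)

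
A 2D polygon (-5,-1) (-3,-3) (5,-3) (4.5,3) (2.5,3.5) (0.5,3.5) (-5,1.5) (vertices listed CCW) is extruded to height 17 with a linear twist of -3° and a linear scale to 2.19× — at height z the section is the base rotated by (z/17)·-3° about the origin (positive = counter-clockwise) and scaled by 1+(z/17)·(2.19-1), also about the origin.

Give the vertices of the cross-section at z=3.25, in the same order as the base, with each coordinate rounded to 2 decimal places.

Cross-section at z=3.25: (-6.15,-1.17) (-3.72,-3.65) (6.10,-3.74) (5.56,3.63) (3.11,4.27) (0.66,4.29) (-6.12,1.90)

t = z/height = 3.25/17 = 0.191176
s = 1 + (scale-1)·z/height = 1 + (2.19-1)·3.25/17 = 1.227500
θ = twist·z/height = -3°·3.25/17 = -0.5735° = -0.010010 rad
cos θ = 0.999950, sin θ = -0.010010 (intermediates below are computed at full precision and shown rounded to 5 d.p.)
v1: (-5,-1) → rotate → (-5.00976,-0.94990) → ×s → (-6.14948,-1.16600) → (-6.15,-1.17)
v2: (-3,-3) → rotate → (-3.02988,-2.96982) → ×s → (-3.71918,-3.64545) → (-3.72,-3.65)
v3: (5,-3) → rotate → (4.96972,-3.04990) → ×s → (6.10033,-3.74375) → (6.10,-3.74)
v4: (4.5,3) → rotate → (4.52980,2.95481) → ×s → (5.56033,3.62702) → (5.56,3.63)
v5: (2.5,3.5) → rotate → (2.53491,3.47480) → ×s → (3.11160,4.26532) → (3.11,4.27)
v6: (0.5,3.5) → rotate → (0.53501,3.49482) → ×s → (0.65672,4.28989) → (0.66,4.29)
v7: (-5,1.5) → rotate → (-4.98473,1.54997) → ×s → (-6.11876,1.90259) → (-6.12,1.90)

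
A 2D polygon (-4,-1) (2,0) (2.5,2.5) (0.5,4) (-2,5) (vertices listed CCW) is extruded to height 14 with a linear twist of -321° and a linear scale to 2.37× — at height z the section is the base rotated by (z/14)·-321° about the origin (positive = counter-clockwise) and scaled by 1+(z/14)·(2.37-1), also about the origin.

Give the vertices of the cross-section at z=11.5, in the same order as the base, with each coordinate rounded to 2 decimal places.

t = z/height = 11.5/14 = 0.821429
s = 1 + (scale-1)·z/height = 1 + (2.37-1)·11.5/14 = 2.125357
θ = twist·z/height = -321°·11.5/14 = -263.6786° = -4.602059 rad
cos θ = -0.110106, sin θ = 0.993920 (intermediates below are computed at full precision and shown rounded to 5 d.p.)
v1: (-4,-1) → rotate → (1.43434,-3.86557) → ×s → (3.04849,-8.21572) → (3.05,-8.22)
v2: (2,0) → rotate → (-0.22021,1.98784) → ×s → (-0.46803,4.22487) → (-0.47,4.22)
v3: (2.5,2.5) → rotate → (-2.76006,2.20953) → ×s → (-5.86612,4.69605) → (-5.87,4.70)
v4: (0.5,4) → rotate → (-4.03073,0.05654) → ×s → (-8.56675,0.12016) → (-8.57,0.12)
v5: (-2,5) → rotate → (-4.74939,-2.53837) → ×s → (-10.09414,-5.39494) → (-10.09,-5.39)

Cross-section at z=11.5: (3.05,-8.22) (-0.47,4.22) (-5.87,4.70) (-8.57,0.12) (-10.09,-5.39)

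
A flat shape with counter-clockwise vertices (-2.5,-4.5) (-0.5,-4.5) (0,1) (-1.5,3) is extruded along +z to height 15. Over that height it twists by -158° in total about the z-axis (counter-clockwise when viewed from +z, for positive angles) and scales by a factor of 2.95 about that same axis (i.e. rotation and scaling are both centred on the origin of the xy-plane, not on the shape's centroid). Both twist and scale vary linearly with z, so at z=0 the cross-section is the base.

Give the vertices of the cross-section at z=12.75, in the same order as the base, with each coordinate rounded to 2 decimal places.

t = z/height = 12.75/15 = 0.85
s = 1 + (scale-1)·z/height = 1 + (2.95-1)·12.75/15 = 2.657500
θ = twist·z/height = -158°·12.75/15 = -134.3000° = -2.343977 rad
cos θ = -0.698415, sin θ = -0.715693 (intermediates below are computed at full precision and shown rounded to 5 d.p.)
v1: (-2.5,-4.5) → rotate → (-1.47458,4.93210) → ×s → (-3.91869,13.10706) → (-3.92,13.11)
v2: (-0.5,-4.5) → rotate → (-2.87141,3.50072) → ×s → (-7.63077,9.30315) → (-7.63,9.30)
v3: (0,1) → rotate → (0.71569,-0.69842) → ×s → (1.90195,-1.85604) → (1.90,-1.86)
v4: (-1.5,3) → rotate → (3.19470,-1.02171) → ×s → (8.48992,-2.71519) → (8.49,-2.72)

Cross-section at z=12.75: (-3.92,13.11) (-7.63,9.30) (1.90,-1.86) (8.49,-2.72)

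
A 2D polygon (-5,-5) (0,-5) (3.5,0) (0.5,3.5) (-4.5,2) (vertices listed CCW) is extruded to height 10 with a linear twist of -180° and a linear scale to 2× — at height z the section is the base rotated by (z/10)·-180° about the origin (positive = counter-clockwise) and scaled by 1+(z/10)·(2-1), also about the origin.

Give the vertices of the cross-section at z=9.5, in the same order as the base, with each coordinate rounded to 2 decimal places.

Cross-section at z=9.5: (8.10,11.16) (-1.53,9.63) (-6.74,-1.07) (0.10,-6.89) (9.28,-2.48)

t = z/height = 9.5/10 = 0.95
s = 1 + (scale-1)·z/height = 1 + (2-1)·9.5/10 = 1.950000
θ = twist·z/height = -180°·9.5/10 = -171.0000° = -2.984513 rad
cos θ = -0.987688, sin θ = -0.156434 (intermediates below are computed at full precision and shown rounded to 5 d.p.)
v1: (-5,-5) → rotate → (4.15627,5.72061) → ×s → (8.10473,11.15520) → (8.10,11.16)
v2: (0,-5) → rotate → (-0.78217,4.93844) → ×s → (-1.52524,9.62996) → (-1.53,9.63)
v3: (3.5,0) → rotate → (-3.45691,-0.54752) → ×s → (-6.74097,-1.06767) → (-6.74,-1.07)
v4: (0.5,3.5) → rotate → (0.05368,-3.53513) → ×s → (0.10467,-6.89350) → (0.10,-6.89)
v5: (-4.5,2) → rotate → (4.75747,-1.27142) → ×s → (9.27706,-2.47927) → (9.28,-2.48)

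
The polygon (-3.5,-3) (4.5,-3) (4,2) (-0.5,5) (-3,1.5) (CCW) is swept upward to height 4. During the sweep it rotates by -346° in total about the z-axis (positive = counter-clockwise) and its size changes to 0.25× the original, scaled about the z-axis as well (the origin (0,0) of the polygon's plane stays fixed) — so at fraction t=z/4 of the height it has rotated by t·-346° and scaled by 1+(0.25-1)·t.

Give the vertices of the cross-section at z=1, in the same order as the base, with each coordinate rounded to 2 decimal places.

t = z/height = 1/4 = 0.25
s = 1 + (scale-1)·z/height = 1 + (0.25-1)·1/4 = 0.812500
θ = twist·z/height = -346°·1/4 = -86.5000° = -1.509710 rad
cos θ = 0.061049, sin θ = -0.998135 (intermediates below are computed at full precision and shown rounded to 5 d.p.)
v1: (-3.5,-3) → rotate → (-3.20807,3.31033) → ×s → (-2.60656,2.68964) → (-2.61,2.69)
v2: (4.5,-3) → rotate → (-2.71969,-4.67475) → ×s → (-2.20974,-3.79824) → (-2.21,-3.80)
v3: (4,2) → rotate → (2.24046,-3.87044) → ×s → (1.82038,-3.14473) → (1.82,-3.14)
v4: (-0.5,5) → rotate → (4.96015,0.80431) → ×s → (4.03012,0.65350) → (4.03,0.65)
v5: (-3,1.5) → rotate → (1.31406,3.08598) → ×s → (1.06767,2.50736) → (1.07,2.51)

Cross-section at z=1: (-2.61,2.69) (-2.21,-3.80) (1.82,-3.14) (4.03,0.65) (1.07,2.51)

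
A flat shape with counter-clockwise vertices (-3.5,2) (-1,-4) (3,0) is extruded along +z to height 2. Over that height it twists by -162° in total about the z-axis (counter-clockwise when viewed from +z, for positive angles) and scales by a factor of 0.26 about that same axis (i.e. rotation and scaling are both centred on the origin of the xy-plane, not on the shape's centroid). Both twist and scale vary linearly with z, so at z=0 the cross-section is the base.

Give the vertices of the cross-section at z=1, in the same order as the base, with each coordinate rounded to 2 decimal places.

Cross-section at z=1: (0.90,2.37) (-2.59,0.23) (0.30,-1.87)

t = z/height = 1/2 = 0.5
s = 1 + (scale-1)·z/height = 1 + (0.26-1)·1/2 = 0.630000
θ = twist·z/height = -162°·1/2 = -81.0000° = -1.413717 rad
cos θ = 0.156434, sin θ = -0.987688 (intermediates below are computed at full precision and shown rounded to 5 d.p.)
v1: (-3.5,2) → rotate → (1.42786,3.76978) → ×s → (0.89955,2.37496) → (0.90,2.37)
v2: (-1,-4) → rotate → (-4.10719,0.36195) → ×s → (-2.58753,0.22803) → (-2.59,0.23)
v3: (3,0) → rotate → (0.46930,-2.96307) → ×s → (0.29566,-1.86673) → (0.30,-1.87)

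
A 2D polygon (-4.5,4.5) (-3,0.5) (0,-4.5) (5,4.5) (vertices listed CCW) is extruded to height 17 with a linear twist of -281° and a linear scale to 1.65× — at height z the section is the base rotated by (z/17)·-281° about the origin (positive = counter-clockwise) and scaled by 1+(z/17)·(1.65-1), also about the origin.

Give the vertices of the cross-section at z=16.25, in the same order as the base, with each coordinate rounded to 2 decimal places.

Cross-section at z=16.25: (-7.12,-7.47) (-0.69,-4.88) (7.29,0.18) (-7.49,7.93)

t = z/height = 16.25/17 = 0.955882
s = 1 + (scale-1)·z/height = 1 + (1.65-1)·16.25/17 = 1.621324
θ = twist·z/height = -281°·16.25/17 = -268.6029° = -4.688006 rad
cos θ = -0.024381, sin θ = 0.999703 (intermediates below are computed at full precision and shown rounded to 5 d.p.)
v1: (-4.5,4.5) → rotate → (-4.38895,-4.60838) → ×s → (-7.11591,-7.47167) → (-7.12,-7.47)
v2: (-3,0.5) → rotate → (-0.42671,-3.01130) → ×s → (-0.69183,-4.88229) → (-0.69,-4.88)
v3: (0,-4.5) → rotate → (4.49866,0.10971) → ×s → (7.29379,0.17788) → (7.29,0.18)
v4: (5,4.5) → rotate → (-4.62057,4.88880) → ×s → (-7.49143,7.92633) → (-7.49,7.93)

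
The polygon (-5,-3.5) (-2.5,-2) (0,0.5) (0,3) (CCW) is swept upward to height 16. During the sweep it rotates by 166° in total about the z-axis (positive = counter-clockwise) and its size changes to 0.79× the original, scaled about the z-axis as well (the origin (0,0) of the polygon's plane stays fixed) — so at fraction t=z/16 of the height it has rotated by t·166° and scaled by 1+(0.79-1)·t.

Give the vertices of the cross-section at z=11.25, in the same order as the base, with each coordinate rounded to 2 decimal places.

Cross-section at z=11.25: (4.58,-2.47) (2.48,-1.14) (-0.38,-0.19) (-2.28,-1.15)

t = z/height = 11.25/16 = 0.703125
s = 1 + (scale-1)·z/height = 1 + (0.79-1)·11.25/16 = 0.852344
θ = twist·z/height = 166°·11.25/16 = 116.7188° = 2.037126 rad
cos θ = -0.449611, sin θ = 0.893224 (intermediates below are computed at full precision and shown rounded to 5 d.p.)
v1: (-5,-3.5) → rotate → (5.37434,-2.89248) → ×s → (4.58079,-2.46539) → (4.58,-2.47)
v2: (-2.5,-2) → rotate → (2.91048,-1.33384) → ×s → (2.48073,-1.13689) → (2.48,-1.14)
v3: (0,0.5) → rotate → (-0.44661,-0.22481) → ×s → (-0.38067,-0.19161) → (-0.38,-0.19)
v4: (0,3) → rotate → (-2.67967,-1.34883) → ×s → (-2.28400,-1.14967) → (-2.28,-1.15)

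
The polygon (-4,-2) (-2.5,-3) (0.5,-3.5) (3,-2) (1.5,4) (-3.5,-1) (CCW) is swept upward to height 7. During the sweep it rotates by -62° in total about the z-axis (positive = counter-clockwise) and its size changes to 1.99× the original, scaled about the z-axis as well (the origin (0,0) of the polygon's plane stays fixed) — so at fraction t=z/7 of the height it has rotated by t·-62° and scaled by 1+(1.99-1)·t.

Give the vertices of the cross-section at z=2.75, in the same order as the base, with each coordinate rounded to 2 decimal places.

t = z/height = 2.75/7 = 0.392857
s = 1 + (scale-1)·z/height = 1 + (1.99-1)·2.75/7 = 1.388929
θ = twist·z/height = -62°·2.75/7 = -24.3571° = -0.425112 rad
cos θ = 0.910992, sin θ = -0.412423 (intermediates below are computed at full precision and shown rounded to 5 d.p.)
v1: (-4,-2) → rotate → (-4.46882,-0.17229) → ×s → (-6.20687,-0.23930) → (-6.21,-0.24)
v2: (-2.5,-3) → rotate → (-3.51475,-1.70192) → ×s → (-4.88174,-2.36384) → (-4.88,-2.36)
v3: (0.5,-3.5) → rotate → (-0.98798,-3.39468) → ×s → (-1.37224,-4.71497) → (-1.37,-4.71)
v4: (3,-2) → rotate → (1.90813,-3.05925) → ×s → (2.65026,-4.24909) → (2.65,-4.25)
v5: (1.5,4) → rotate → (3.01618,3.02533) → ×s → (4.18926,4.20197) → (4.19,4.20)
v6: (-3.5,-1) → rotate → (-3.60090,0.53249) → ×s → (-5.00139,0.73959) → (-5.00,0.74)

Cross-section at z=2.75: (-6.21,-0.24) (-4.88,-2.36) (-1.37,-4.71) (2.65,-4.25) (4.19,4.20) (-5.00,0.74)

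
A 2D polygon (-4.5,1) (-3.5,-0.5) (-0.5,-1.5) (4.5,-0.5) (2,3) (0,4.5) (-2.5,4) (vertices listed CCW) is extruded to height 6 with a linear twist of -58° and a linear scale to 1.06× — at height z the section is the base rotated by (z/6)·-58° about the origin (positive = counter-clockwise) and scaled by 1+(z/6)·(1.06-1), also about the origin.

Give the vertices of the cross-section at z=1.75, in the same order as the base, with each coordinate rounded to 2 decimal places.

Cross-section at z=1.75: (-4.08,2.31) (-3.56,0.55) (-0.93,-1.31) (4.23,-1.82) (2.84,2.33) (1.33,4.38) (-1.25,4.63)

t = z/height = 1.75/6 = 0.291667
s = 1 + (scale-1)·z/height = 1 + (1.06-1)·1.75/6 = 1.017500
θ = twist·z/height = -58°·1.75/6 = -16.9167° = -0.295252 rad
cos θ = 0.956729, sin θ = -0.290981 (intermediates below are computed at full precision and shown rounded to 5 d.p.)
v1: (-4.5,1) → rotate → (-4.01430,2.26614) → ×s → (-4.08455,2.30580) → (-4.08,2.31)
v2: (-3.5,-0.5) → rotate → (-3.49404,0.54007) → ×s → (-3.55519,0.54952) → (-3.56,0.55)
v3: (-0.5,-1.5) → rotate → (-0.91484,-1.28960) → ×s → (-0.93084,-1.31217) → (-0.93,-1.31)
v4: (4.5,-0.5) → rotate → (4.15979,-1.78778) → ×s → (4.23259,-1.81906) → (4.23,-1.82)
v5: (2,3) → rotate → (2.78640,2.28823) → ×s → (2.83516,2.32827) → (2.84,2.33)
v6: (0,4.5) → rotate → (1.30941,4.30528) → ×s → (1.33233,4.38062) → (1.33,4.38)
v7: (-2.5,4) → rotate → (-1.22790,4.55437) → ×s → (-1.24939,4.63407) → (-1.25,4.63)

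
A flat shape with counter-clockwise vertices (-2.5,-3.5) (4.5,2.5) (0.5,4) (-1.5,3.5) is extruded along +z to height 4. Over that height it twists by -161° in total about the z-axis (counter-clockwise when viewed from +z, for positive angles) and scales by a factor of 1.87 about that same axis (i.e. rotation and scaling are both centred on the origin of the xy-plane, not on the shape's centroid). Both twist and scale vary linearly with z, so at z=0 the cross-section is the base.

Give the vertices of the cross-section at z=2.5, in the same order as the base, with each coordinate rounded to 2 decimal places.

Cross-section at z=2.5: (-4.60,4.79) (2.51,-7.54) (5.93,-1.90) (5.74,1.28)

t = z/height = 2.5/4 = 0.625
s = 1 + (scale-1)·z/height = 1 + (1.87-1)·2.5/4 = 1.543750
θ = twist·z/height = -161°·2.5/4 = -100.6250° = -1.756238 rad
cos θ = -0.184380, sin θ = -0.982855 (intermediates below are computed at full precision and shown rounded to 5 d.p.)
v1: (-2.5,-3.5) → rotate → (-2.97904,3.10247) → ×s → (-4.59890,4.78944) → (-4.60,4.79)
v2: (4.5,2.5) → rotate → (1.62743,-4.88380) → ×s → (2.51234,-7.53936) → (2.51,-7.54)
v3: (0.5,4) → rotate → (3.83923,-1.22895) → ×s → (5.92681,-1.89719) → (5.93,-1.90)
v4: (-1.5,3.5) → rotate → (3.71656,0.82895) → ×s → (5.73744,1.27969) → (5.74,1.28)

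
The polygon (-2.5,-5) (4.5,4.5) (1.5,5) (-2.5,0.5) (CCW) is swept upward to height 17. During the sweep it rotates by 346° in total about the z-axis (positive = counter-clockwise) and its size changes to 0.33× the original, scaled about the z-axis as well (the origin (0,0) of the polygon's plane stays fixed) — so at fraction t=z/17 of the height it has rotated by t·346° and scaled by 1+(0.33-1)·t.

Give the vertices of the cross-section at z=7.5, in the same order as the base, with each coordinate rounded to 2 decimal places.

Cross-section at z=7.5: (3.18,2.32) (-4.27,-1.36) (-2.56,-2.64) (1.40,-1.12)

t = z/height = 7.5/17 = 0.441176
s = 1 + (scale-1)·z/height = 1 + (0.33-1)·7.5/17 = 0.704412
θ = twist·z/height = 346°·7.5/17 = 152.6471° = 2.664194 rad
cos θ = -0.888193, sin θ = 0.459470 (intermediates below are computed at full precision and shown rounded to 5 d.p.)
v1: (-2.5,-5) → rotate → (4.51783,3.29229) → ×s → (3.18242,2.31913) → (3.18,2.32)
v2: (4.5,4.5) → rotate → (-6.06449,-1.92925) → ×s → (-4.27190,-1.35899) → (-4.27,-1.36)
v3: (1.5,5) → rotate → (-3.62964,-3.75176) → ×s → (-2.55676,-2.64278) → (-2.56,-2.64)
v4: (-2.5,0.5) → rotate → (1.99075,-1.59277) → ×s → (1.40231,-1.12197) → (1.40,-1.12)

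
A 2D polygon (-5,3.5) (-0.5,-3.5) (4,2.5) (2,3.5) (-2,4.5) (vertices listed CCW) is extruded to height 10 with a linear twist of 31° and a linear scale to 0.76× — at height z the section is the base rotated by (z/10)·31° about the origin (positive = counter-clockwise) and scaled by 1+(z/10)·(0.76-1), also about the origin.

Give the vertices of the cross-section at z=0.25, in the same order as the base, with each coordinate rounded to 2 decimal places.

t = z/height = 0.25/10 = 0.025
s = 1 + (scale-1)·z/height = 1 + (0.76-1)·0.25/10 = 0.994000
θ = twist·z/height = 31°·0.25/10 = 0.7750° = 0.013526 rad
cos θ = 0.999909, sin θ = 0.013526 (intermediates below are computed at full precision and shown rounded to 5 d.p.)
v1: (-5,3.5) → rotate → (-5.04688,3.43205) → ×s → (-5.01660,3.41146) → (-5.02,3.41)
v2: (-0.5,-3.5) → rotate → (-0.45261,-3.50644) → ×s → (-0.44990,-3.48540) → (-0.45,-3.49)
v3: (4,2.5) → rotate → (3.96582,2.55387) → ×s → (3.94202,2.53855) → (3.94,2.54)
v4: (2,3.5) → rotate → (1.95248,3.52673) → ×s → (1.94076,3.50557) → (1.94,3.51)
v5: (-2,4.5) → rotate → (-2.06068,4.47254) → ×s → (-2.04832,4.44570) → (-2.05,4.45)

Cross-section at z=0.25: (-5.02,3.41) (-0.45,-3.49) (3.94,2.54) (1.94,3.51) (-2.05,4.45)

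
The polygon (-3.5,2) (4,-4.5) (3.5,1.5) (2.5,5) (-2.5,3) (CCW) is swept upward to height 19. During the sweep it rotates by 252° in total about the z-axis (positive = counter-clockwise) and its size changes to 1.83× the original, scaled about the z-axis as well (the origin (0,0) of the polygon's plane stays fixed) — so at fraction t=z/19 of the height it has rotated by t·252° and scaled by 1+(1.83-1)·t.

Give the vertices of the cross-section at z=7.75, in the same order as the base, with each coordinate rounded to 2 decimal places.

t = z/height = 7.75/19 = 0.407895
s = 1 + (scale-1)·z/height = 1 + (1.83-1)·7.75/19 = 1.338553
θ = twist·z/height = 252°·7.75/19 = 102.7895° = 1.794015 rad
cos θ = -0.221369, sin θ = 0.975190 (intermediates below are computed at full precision and shown rounded to 5 d.p.)
v1: (-3.5,2) → rotate → (-1.17559,-3.85590) → ×s → (-1.57359,-5.16133) → (-1.57,-5.16)
v2: (4,-4.5) → rotate → (3.50288,4.89692) → ×s → (4.68879,6.55479) → (4.69,6.55)
v3: (3.5,1.5) → rotate → (-2.23758,3.08111) → ×s → (-2.99512,4.12423) → (-3.00,4.12)
v4: (2.5,5) → rotate → (-5.42937,1.33113) → ×s → (-7.26750,1.78179) → (-7.27,1.78)
v5: (-2.5,3) → rotate → (-2.37215,-3.10208) → ×s → (-3.17524,-4.15230) → (-3.18,-4.15)

Cross-section at z=7.75: (-1.57,-5.16) (4.69,6.55) (-3.00,4.12) (-7.27,1.78) (-3.18,-4.15)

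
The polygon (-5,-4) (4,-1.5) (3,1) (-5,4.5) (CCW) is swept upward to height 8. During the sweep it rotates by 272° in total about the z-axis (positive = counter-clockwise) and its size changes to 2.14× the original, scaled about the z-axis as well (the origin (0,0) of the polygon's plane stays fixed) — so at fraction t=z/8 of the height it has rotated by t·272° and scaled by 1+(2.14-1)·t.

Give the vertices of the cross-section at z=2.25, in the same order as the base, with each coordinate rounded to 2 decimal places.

t = z/height = 2.25/8 = 0.28125
s = 1 + (scale-1)·z/height = 1 + (2.14-1)·2.25/8 = 1.320625
θ = twist·z/height = 272°·2.25/8 = 76.5000° = 1.335177 rad
cos θ = 0.233445, sin θ = 0.972370 (intermediates below are computed at full precision and shown rounded to 5 d.p.)
v1: (-5,-4) → rotate → (2.72225,-5.79563) → ×s → (3.59508,-7.65386) → (3.60,-7.65)
v2: (4,-1.5) → rotate → (2.39234,3.53931) → ×s → (3.15938,4.67410) → (3.16,4.67)
v3: (3,1) → rotate → (-0.27203,3.15056) → ×s → (-0.35925,4.16070) → (-0.36,4.16)
v4: (-5,4.5) → rotate → (-5.54289,-3.81135) → ×s → (-7.32008,-5.03336) → (-7.32,-5.03)

Cross-section at z=2.25: (3.60,-7.65) (3.16,4.67) (-0.36,4.16) (-7.32,-5.03)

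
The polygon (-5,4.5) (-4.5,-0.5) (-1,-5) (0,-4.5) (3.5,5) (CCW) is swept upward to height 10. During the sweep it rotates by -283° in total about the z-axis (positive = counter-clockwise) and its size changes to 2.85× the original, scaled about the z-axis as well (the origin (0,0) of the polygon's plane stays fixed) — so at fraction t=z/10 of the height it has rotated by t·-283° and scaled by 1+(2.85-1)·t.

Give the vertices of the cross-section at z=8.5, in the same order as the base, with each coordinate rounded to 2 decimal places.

t = z/height = 8.5/10 = 0.85
s = 1 + (scale-1)·z/height = 1 + (2.85-1)·8.5/10 = 2.572500
θ = twist·z/height = -283°·8.5/10 = -240.5500° = -4.198390 rad
cos θ = -0.491664, sin θ = 0.870785 (intermediates below are computed at full precision and shown rounded to 5 d.p.)
v1: (-5,4.5) → rotate → (-1.46021,-6.56641) → ×s → (-3.75640,-16.89210) → (-3.76,-16.89)
v2: (-4.5,-0.5) → rotate → (2.64788,-3.67270) → ×s → (6.81167,-9.44802) → (6.81,-9.45)
v3: (-1,-5) → rotate → (4.84559,1.58753) → ×s → (12.46528,4.08393) → (12.47,4.08)
v4: (0,-4.5) → rotate → (3.91853,2.21249) → ×s → (10.08043,5.69162) → (10.08,5.69)
v5: (3.5,5) → rotate → (-6.07475,0.58943) → ×s → (-15.62729,1.51631) → (-15.63,1.52)

Cross-section at z=8.5: (-3.76,-16.89) (6.81,-9.45) (12.47,4.08) (10.08,5.69) (-15.63,1.52)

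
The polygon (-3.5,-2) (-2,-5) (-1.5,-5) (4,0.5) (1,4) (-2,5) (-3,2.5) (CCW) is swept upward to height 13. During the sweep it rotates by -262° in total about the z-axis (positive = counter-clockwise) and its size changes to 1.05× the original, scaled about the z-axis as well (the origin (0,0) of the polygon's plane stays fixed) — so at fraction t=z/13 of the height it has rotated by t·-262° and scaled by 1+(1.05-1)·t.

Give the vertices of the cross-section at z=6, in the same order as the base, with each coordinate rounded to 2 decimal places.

t = z/height = 6/13 = 0.461538
s = 1 + (scale-1)·z/height = 1 + (1.05-1)·6/13 = 1.023077
θ = twist·z/height = -262°·6/13 = -120.9231° = -2.110506 rad
cos θ = -0.513887, sin θ = -0.857858 (intermediates below are computed at full precision and shown rounded to 5 d.p.)
v1: (-3.5,-2) → rotate → (0.08289,4.03028) → ×s → (0.08480,4.12328) → (0.08,4.12)
v2: (-2,-5) → rotate → (-3.26152,4.28515) → ×s → (-3.33678,4.38404) → (-3.34,4.38)
v3: (-1.5,-5) → rotate → (-3.51846,3.85622) → ×s → (-3.59965,3.94521) → (-3.60,3.95)
v4: (4,0.5) → rotate → (-1.62662,-3.68838) → ×s → (-1.66416,-3.77349) → (-1.66,-3.77)
v5: (1,4) → rotate → (2.91755,-2.91341) → ×s → (2.98487,-2.98064) → (2.98,-2.98)
v6: (-2,5) → rotate → (5.31706,-0.85372) → ×s → (5.43977,-0.87342) → (5.44,-0.87)
v7: (-3,2.5) → rotate → (3.68631,1.28886) → ×s → (3.77137,1.31860) → (3.77,1.32)

Cross-section at z=6: (0.08,4.12) (-3.34,4.38) (-3.60,3.95) (-1.66,-3.77) (2.98,-2.98) (5.44,-0.87) (3.77,1.32)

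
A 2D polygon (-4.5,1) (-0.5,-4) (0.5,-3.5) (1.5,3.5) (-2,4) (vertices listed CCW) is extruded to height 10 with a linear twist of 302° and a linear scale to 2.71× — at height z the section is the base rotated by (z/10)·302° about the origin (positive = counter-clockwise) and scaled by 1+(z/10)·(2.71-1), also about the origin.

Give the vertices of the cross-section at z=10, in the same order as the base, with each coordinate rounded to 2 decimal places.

Cross-section at z=10: (-4.16,11.78) (-9.91,-4.60) (-7.33,-6.18) (10.20,1.58) (6.32,10.34)

t = z/height = 10/10 = 1
s = 1 + (scale-1)·z/height = 1 + (2.71-1)·10/10 = 2.710000
θ = twist·z/height = 302°·10/10 = 302.0000° = 5.270894 rad
cos θ = 0.529919, sin θ = -0.848048 (intermediates below are computed at full precision and shown rounded to 5 d.p.)
v1: (-4.5,1) → rotate → (-1.53659,4.34614) → ×s → (-4.16416,11.77803) → (-4.16,11.78)
v2: (-0.5,-4) → rotate → (-3.65715,-1.69565) → ×s → (-9.91088,-4.59522) → (-9.91,-4.60)
v3: (0.5,-3.5) → rotate → (-2.70321,-2.27874) → ×s → (-7.32570,-6.17539) → (-7.33,-6.18)
v4: (1.5,3.5) → rotate → (3.76305,0.58265) → ×s → (10.19786,1.57897) → (10.20,1.58)
v5: (-2,4) → rotate → (2.33235,3.81577) → ×s → (6.32068,10.34075) → (6.32,10.34)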